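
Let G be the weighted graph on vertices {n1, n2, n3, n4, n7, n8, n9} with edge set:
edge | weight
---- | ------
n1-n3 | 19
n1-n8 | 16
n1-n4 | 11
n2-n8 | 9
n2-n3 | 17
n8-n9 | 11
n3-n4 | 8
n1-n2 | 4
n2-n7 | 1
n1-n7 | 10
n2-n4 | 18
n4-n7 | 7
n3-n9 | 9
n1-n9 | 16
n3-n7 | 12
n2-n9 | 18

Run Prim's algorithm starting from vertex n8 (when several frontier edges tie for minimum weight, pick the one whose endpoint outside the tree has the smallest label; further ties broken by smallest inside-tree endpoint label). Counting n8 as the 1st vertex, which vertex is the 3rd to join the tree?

Prim, starting at n8.
Step 1: cheapest edge leaving the tree is n2-n8 (9); add n2.
Step 2: cheapest edge leaving the tree is n2-n7 (1); add n7.
Step 3: cheapest edge leaving the tree is n1-n2 (4); add n1.
Step 4: cheapest edge leaving the tree is n4-n7 (7); add n4.
Step 5: cheapest edge leaving the tree is n3-n4 (8); add n3.
Step 6: cheapest edge leaving the tree is n3-n9 (9); add n9.
Vertex order: n8, n2, n7, n1, n4, n3, n9. The 3rd vertex is n7.

n7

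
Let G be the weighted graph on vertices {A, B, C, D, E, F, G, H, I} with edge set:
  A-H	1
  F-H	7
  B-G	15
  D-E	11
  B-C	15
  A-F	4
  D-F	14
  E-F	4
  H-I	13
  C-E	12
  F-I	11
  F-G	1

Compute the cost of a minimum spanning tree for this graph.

Kruskal's algorithm — process edges by increasing weight (ties by edge label):
A-H (1): add — endpoints in different components.
F-G (1): add — endpoints in different components.
A-F (4): add — endpoints in different components.
E-F (4): add — endpoints in different components.
F-H (7): skip — F and H already connected.
D-E (11): add — endpoints in different components.
F-I (11): add — endpoints in different components.
C-E (12): add — endpoints in different components.
H-I (13): skip — H and I already connected.
D-F (14): skip — D and F already connected.
B-C (15): add — endpoints in different components.
MST edges: A-H, F-G, A-F, E-F, D-E, F-I, C-E, B-C; total weight 1+1+4+4+11+11+12+15 = 59.

59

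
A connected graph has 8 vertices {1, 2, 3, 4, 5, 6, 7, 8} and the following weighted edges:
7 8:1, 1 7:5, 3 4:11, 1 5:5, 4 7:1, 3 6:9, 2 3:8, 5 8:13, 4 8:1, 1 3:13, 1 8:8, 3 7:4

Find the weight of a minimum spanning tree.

33

Sort edges by weight, then run Kruskal:
4 7 (1): add — endpoints in different components.
4 8 (1): add — endpoints in different components.
7 8 (1): skip — 7 and 8 already connected.
3 7 (4): add — endpoints in different components.
1 5 (5): add — endpoints in different components.
1 7 (5): add — endpoints in different components.
1 8 (8): skip — 1 and 8 already connected.
2 3 (8): add — endpoints in different components.
3 6 (9): add — endpoints in different components.
MST edges: 4 7, 4 8, 3 7, 1 5, 1 7, 2 3, 3 6; total weight 1+1+4+5+5+8+9 = 33.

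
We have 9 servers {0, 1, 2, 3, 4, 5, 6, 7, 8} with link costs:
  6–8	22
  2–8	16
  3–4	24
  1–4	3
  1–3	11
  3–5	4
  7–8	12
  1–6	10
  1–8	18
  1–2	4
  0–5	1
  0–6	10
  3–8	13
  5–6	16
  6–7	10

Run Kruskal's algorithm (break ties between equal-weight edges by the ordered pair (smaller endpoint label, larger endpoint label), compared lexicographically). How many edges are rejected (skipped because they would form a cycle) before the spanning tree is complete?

1

Kruskal: consider edges lightest-first.
0–5 (1): add — endpoints in different components.
1–4 (3): add — endpoints in different components.
1–2 (4): add — endpoints in different components.
3–5 (4): add — endpoints in different components.
0–6 (10): add — endpoints in different components.
1–6 (10): add — endpoints in different components.
6–7 (10): add — endpoints in different components.
1–3 (11): skip — 1 and 3 already connected.
7–8 (12): add — endpoints in different components.
Edges rejected before the tree was complete: 1.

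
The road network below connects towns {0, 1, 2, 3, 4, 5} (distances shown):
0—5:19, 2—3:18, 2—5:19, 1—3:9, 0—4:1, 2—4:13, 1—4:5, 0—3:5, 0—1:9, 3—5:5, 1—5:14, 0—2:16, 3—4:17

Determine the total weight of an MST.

29

Prim, starting at 0.
Step 1: cheapest edge leaving the tree is 0—4 (1); add 4.
Step 2: cheapest edge leaving the tree is 1—4 (5); add 1.
Step 3: cheapest edge leaving the tree is 0—3 (5); add 3.
Step 4: cheapest edge leaving the tree is 3—5 (5); add 5.
Step 5: cheapest edge leaving the tree is 2—4 (13); add 2.
MST edges: 0—4, 1—4, 0—3, 3—5, 2—4; total weight 1+5+5+5+13 = 29.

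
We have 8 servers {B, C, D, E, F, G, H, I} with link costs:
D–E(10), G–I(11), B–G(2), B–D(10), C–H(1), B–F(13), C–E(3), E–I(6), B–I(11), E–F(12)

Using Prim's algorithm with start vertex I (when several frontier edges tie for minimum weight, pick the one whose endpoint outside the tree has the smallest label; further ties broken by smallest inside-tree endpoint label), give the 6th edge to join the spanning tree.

B-G

Prim's algorithm from I:
Step 1: frontier [E–I 6, B–I 11, G–I 11] → take E–I (6); add E.
Step 2: frontier [C–E 3, D–E 10, E–F 12, B–I 11, G–I 11] → take C–E (3); add C.
Step 3: frontier [C–H 1, D–E 10, E–F 12, B–I 11, G–I 11] → take C–H (1); add H.
Step 4: frontier [D–E 10, E–F 12, B–I 11, G–I 11] → take D–E (10); add D.
Step 5: frontier [B–D 10, E–F 12, B–I 11, G–I 11] → take B–D (10); add B.
Step 6: frontier [B–G 2, B–F 13, E–F 12, G–I 11] → take B–G (2); add G.
Step 7: frontier [B–F 13, E–F 12] → take E–F (12); add F.
The 6th edge added is B–G.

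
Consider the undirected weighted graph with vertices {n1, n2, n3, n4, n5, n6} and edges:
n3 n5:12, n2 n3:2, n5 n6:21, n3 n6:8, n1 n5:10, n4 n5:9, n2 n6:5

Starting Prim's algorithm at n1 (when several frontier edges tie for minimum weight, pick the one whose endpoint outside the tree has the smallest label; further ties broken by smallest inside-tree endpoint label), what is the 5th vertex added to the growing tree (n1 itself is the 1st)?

n2

Grow the tree from n1 using Prim:
Step 1: frontier [n1 n5 10] → take n1 n5 (10); add n5.
Step 2: frontier [n4 n5 9, n3 n5 12, n5 n6 21] → take n4 n5 (9); add n4.
Step 3: frontier [n3 n5 12, n5 n6 21] → take n3 n5 (12); add n3.
Step 4: frontier [n2 n3 2, n3 n6 8, n5 n6 21] → take n2 n3 (2); add n2.
Step 5: frontier [n2 n6 5, n3 n6 8, n5 n6 21] → take n2 n6 (5); add n6.
Vertex order: n1, n5, n4, n3, n2, n6. The 5th vertex is n2.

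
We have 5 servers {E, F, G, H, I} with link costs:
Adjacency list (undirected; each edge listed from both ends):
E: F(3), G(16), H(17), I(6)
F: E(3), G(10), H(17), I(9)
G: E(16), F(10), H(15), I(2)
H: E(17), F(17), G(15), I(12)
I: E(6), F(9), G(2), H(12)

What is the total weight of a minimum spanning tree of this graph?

Grow the tree from E using Prim:
Step 1: cheapest edge leaving the tree is E—F (3); add F.
Step 2: cheapest edge leaving the tree is E—I (6); add I.
Step 3: cheapest edge leaving the tree is G—I (2); add G.
Step 4: cheapest edge leaving the tree is H—I (12); add H.
MST edges: E—F, E—I, G—I, H—I; total weight 3+6+2+12 = 23.

23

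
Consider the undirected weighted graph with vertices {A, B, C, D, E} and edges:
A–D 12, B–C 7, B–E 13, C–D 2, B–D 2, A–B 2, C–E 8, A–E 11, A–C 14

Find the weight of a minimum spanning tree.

14

Kruskal's algorithm — process edges by increasing weight (ties by edge label):
A–B (2): add — endpoints in different components.
B–D (2): add — endpoints in different components.
C–D (2): add — endpoints in different components.
B–C (7): skip — B and C already connected.
C–E (8): add — endpoints in different components.
MST edges: A–B, B–D, C–D, C–E; total weight 2+2+2+8 = 14.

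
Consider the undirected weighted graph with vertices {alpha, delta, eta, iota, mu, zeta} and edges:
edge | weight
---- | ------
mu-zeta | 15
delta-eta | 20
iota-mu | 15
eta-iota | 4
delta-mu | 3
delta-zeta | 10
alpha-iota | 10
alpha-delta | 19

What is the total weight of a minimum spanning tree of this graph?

42

Prim, starting at eta.
Step 1: frontier [eta-iota 4, delta-eta 20] → take eta-iota (4); add iota.
Step 2: frontier [delta-eta 20, alpha-iota 10, iota-mu 15] → take alpha-iota (10); add alpha.
Step 3: frontier [alpha-delta 19, delta-eta 20, iota-mu 15] → take iota-mu (15); add mu.
Step 4: frontier [alpha-delta 19, delta-eta 20, delta-mu 3, mu-zeta 15] → take delta-mu (3); add delta.
Step 5: frontier [delta-zeta 10, mu-zeta 15] → take delta-zeta (10); add zeta.
MST edges: eta-iota, alpha-iota, iota-mu, delta-mu, delta-zeta; total weight 4+10+15+3+10 = 42.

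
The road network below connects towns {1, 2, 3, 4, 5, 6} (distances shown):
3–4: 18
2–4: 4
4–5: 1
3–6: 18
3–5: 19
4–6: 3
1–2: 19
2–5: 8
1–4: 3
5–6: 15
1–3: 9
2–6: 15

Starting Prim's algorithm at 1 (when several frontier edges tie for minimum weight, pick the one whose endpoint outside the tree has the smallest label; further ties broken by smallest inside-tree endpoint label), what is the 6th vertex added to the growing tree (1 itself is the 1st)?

3

Prim, starting at 1.
Step 1: frontier [1–4 3, 1–3 9, 1–2 19] → take 1–4 (3); add 4.
Step 2: frontier [1–3 9, 1–2 19, 4–5 1, 4–6 3, 2–4 4, 3–4 18] → take 4–5 (1); add 5.
Step 3: frontier [1–3 9, 1–2 19, 4–6 3, 2–4 4, 3–4 18, 2–5 8, 5–6 15, 3–5 19] → take 4–6 (3); add 6.
Step 4: frontier [1–3 9, 1–2 19, 2–4 4, 3–4 18, 2–5 8, 3–5 19, 2–6 15, 3–6 18] → take 2–4 (4); add 2.
Step 5: frontier [1–3 9, 3–4 18, 3–5 19, 3–6 18] → take 1–3 (9); add 3.
Vertex order: 1, 4, 5, 6, 2, 3. The 6th vertex is 3.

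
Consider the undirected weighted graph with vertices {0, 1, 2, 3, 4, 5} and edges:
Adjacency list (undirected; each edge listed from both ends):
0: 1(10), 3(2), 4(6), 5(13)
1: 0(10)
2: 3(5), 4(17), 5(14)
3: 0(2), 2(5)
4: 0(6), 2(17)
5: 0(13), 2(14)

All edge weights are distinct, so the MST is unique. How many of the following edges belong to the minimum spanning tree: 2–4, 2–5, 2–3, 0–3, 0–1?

3

Kruskal: consider edges lightest-first.
0–3 (2): add. Components now {0,3} {1} {2} {4} {5}
2–3 (5): add. Components now {0,2,3} {1} {4} {5}
0–4 (6): add. Components now {0,2,3,4} {1} {5}
0–1 (10): add. Components now {0,1,2,3,4} {5}
0–5 (13): add. Components now {0,1,2,3,4,5}
MST edge set: {0–3, 2–3, 0–4, 0–1, 0–5}.
Of the listed edges, {2–3, 0–3, 0–1} are in the MST → 3.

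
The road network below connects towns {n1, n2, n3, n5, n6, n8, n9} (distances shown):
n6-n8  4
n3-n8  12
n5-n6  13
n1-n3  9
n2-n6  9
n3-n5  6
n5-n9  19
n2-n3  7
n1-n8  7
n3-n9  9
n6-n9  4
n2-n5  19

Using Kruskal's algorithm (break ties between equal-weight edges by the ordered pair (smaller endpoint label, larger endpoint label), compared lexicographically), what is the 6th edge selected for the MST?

Kruskal's algorithm — process edges by increasing weight (ties by edge label):
n6-n8 (4): add. Components now {n6,n8} {n5} {n9} {n2} {n1} {n3}
n6-n9 (4): add. Components now {n6,n8,n9} {n5} {n2} {n1} {n3}
n3-n5 (6): add. Components now {n6,n8,n9} {n3,n5} {n2} {n1}
n1-n8 (7): add. Components now {n1,n6,n8,n9} {n3,n5} {n2}
n2-n3 (7): add. Components now {n1,n6,n8,n9} {n2,n3,n5}
n1-n3 (9): add. Components now {n1,n2,n3,n5,n6,n8,n9}
The 6th edge added is n1-n3.

n1-n3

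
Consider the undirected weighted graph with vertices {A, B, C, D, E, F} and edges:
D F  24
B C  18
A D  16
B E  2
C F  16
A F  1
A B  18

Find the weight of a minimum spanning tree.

Kruskal's algorithm — process edges by increasing weight (ties by edge label):
A F (1): add. Components now {A,F} {B} {C} {D} {E}
B E (2): add. Components now {A,F} {B,E} {C} {D}
A D (16): add. Components now {A,D,F} {B,E} {C}
C F (16): add. Components now {A,C,D,F} {B,E}
A B (18): add. Components now {A,B,C,D,E,F}
MST edges: A F, B E, A D, C F, A B; total weight 1+2+16+16+18 = 53.

53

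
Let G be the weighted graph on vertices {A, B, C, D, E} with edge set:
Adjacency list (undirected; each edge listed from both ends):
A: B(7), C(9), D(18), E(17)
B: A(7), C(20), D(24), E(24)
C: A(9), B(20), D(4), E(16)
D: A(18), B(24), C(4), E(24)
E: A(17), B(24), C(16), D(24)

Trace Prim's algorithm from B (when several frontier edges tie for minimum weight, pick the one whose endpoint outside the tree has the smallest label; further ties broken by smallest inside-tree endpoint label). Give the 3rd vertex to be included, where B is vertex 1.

Grow the tree from B using Prim:
Step 1: frontier [A—B 7, B—C 20, B—D 24, B—E 24] → take A—B (7); add A.
Step 2: frontier [A—C 9, A—E 17, A—D 18, B—C 20, B—D 24, B—E 24] → take A—C (9); add C.
Step 3: frontier [A—E 17, A—D 18, B—D 24, B—E 24, C—D 4, C—E 16] → take C—D (4); add D.
Step 4: frontier [A—E 17, B—E 24, C—E 16, D—E 24] → take C—E (16); add E.
Vertex order: B, A, C, D, E. The 3rd vertex is C.

C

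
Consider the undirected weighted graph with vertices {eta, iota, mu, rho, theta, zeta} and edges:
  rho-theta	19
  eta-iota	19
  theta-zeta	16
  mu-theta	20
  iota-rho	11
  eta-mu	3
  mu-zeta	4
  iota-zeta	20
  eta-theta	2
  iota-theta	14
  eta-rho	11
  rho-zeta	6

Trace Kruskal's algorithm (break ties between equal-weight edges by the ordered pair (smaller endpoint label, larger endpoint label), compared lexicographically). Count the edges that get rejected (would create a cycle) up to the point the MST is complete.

Kruskal's algorithm — process edges by increasing weight (ties by edge label):
eta-theta (2): add. Components now {mu} {eta,theta} {zeta} {rho} {iota}
eta-mu (3): add. Components now {eta,mu,theta} {zeta} {rho} {iota}
mu-zeta (4): add. Components now {eta,mu,theta,zeta} {rho} {iota}
rho-zeta (6): add. Components now {eta,mu,rho,theta,zeta} {iota}
eta-rho (11): skip — rho and eta already connected.
iota-rho (11): add. Components now {eta,iota,mu,rho,theta,zeta}
Edges rejected before the tree was complete: 1.

1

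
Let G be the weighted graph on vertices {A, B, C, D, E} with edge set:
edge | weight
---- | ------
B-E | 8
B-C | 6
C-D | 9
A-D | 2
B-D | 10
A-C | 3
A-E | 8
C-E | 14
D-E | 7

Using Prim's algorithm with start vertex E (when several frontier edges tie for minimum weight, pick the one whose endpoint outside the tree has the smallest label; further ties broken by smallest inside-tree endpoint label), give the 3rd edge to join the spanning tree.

Grow the tree from E using Prim:
Step 1: cheapest edge leaving the tree is D-E (7); add D.
Step 2: cheapest edge leaving the tree is A-D (2); add A.
Step 3: cheapest edge leaving the tree is A-C (3); add C.
Step 4: cheapest edge leaving the tree is B-C (6); add B.
The 3rd edge added is A-C.

A-C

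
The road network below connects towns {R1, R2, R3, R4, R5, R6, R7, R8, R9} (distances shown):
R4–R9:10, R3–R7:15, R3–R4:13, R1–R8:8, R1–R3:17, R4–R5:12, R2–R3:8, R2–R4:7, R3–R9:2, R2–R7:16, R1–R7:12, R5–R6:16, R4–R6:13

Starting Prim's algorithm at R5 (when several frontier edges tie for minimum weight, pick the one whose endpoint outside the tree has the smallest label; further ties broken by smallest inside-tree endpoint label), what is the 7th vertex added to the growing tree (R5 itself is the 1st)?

R7

Prim, starting at R5.
Step 1: frontier [R4–R5 12, R5–R6 16] → take R4–R5 (12); add R4.
Step 2: frontier [R2–R4 7, R4–R9 10, R3–R4 13, R4–R6 13, R5–R6 16] → take R2–R4 (7); add R2.
Step 3: frontier [R2–R3 8, R2–R7 16, R4–R9 10, R3–R4 13, R4–R6 13, R5–R6 16] → take R2–R3 (8); add R3.
Step 4: frontier [R2–R7 16, R3–R9 2, R3–R7 15, R1–R3 17, R4–R9 10, R4–R6 13, R5–R6 16] → take R3–R9 (2); add R9.
Step 5: frontier [R2–R7 16, R3–R7 15, R1–R3 17, R4–R6 13, R5–R6 16] → take R4–R6 (13); add R6.
Step 6: frontier [R2–R7 16, R3–R7 15, R1–R3 17] → take R3–R7 (15); add R7.
Step 7: frontier [R1–R3 17, R1–R7 12] → take R1–R7 (12); add R1.
Step 8: frontier [R1–R8 8] → take R1–R8 (8); add R8.
Vertex order: R5, R4, R2, R3, R9, R6, R7, R1, R8. The 7th vertex is R7.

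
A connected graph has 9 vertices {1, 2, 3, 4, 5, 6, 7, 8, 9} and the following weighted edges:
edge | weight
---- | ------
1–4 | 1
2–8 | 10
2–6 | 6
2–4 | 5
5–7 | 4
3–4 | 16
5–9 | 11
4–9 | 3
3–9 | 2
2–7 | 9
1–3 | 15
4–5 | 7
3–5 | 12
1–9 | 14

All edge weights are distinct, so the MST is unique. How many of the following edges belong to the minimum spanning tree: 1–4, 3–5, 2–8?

Kruskal's algorithm — process edges by increasing weight (ties by edge label):
1–4 (1): add — endpoints in different components.
3–9 (2): add — endpoints in different components.
4–9 (3): add — endpoints in different components.
5–7 (4): add — endpoints in different components.
2–4 (5): add — endpoints in different components.
2–6 (6): add — endpoints in different components.
4–5 (7): add — endpoints in different components.
2–7 (9): skip — 2 and 7 already connected.
2–8 (10): add — endpoints in different components.
MST edge set: {1–4, 3–9, 4–9, 5–7, 2–4, 2–6, 4–5, 2–8}.
Of the listed edges, {1–4, 2–8} are in the MST → 2.

2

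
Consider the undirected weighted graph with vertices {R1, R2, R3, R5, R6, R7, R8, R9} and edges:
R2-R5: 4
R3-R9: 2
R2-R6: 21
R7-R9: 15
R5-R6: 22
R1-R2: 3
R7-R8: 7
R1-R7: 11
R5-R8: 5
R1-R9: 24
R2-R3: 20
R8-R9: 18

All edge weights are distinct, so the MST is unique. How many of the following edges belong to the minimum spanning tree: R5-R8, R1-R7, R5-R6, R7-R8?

Sort edges by weight, then run Kruskal:
R3-R9 (2): add — endpoints in different components.
R1-R2 (3): add — endpoints in different components.
R2-R5 (4): add — endpoints in different components.
R5-R8 (5): add — endpoints in different components.
R7-R8 (7): add — endpoints in different components.
R1-R7 (11): skip — R1 and R7 already connected.
R7-R9 (15): add — endpoints in different components.
R8-R9 (18): skip — R8 and R9 already connected.
R2-R3 (20): skip — R3 and R2 already connected.
R2-R6 (21): add — endpoints in different components.
MST edge set: {R3-R9, R1-R2, R2-R5, R5-R8, R7-R8, R7-R9, R2-R6}.
Of the listed edges, {R5-R8, R7-R8} are in the MST → 2.

2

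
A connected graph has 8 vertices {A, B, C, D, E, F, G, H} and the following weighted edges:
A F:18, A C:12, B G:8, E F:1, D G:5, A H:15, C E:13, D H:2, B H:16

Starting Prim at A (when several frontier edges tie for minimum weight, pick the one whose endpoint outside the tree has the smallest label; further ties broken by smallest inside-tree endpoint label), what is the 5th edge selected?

D-H

Grow the tree from A using Prim:
Step 1: cheapest edge leaving the tree is A C (12); add C.
Step 2: cheapest edge leaving the tree is C E (13); add E.
Step 3: cheapest edge leaving the tree is E F (1); add F.
Step 4: cheapest edge leaving the tree is A H (15); add H.
Step 5: cheapest edge leaving the tree is D H (2); add D.
Step 6: cheapest edge leaving the tree is D G (5); add G.
Step 7: cheapest edge leaving the tree is B G (8); add B.
The 5th edge added is D H.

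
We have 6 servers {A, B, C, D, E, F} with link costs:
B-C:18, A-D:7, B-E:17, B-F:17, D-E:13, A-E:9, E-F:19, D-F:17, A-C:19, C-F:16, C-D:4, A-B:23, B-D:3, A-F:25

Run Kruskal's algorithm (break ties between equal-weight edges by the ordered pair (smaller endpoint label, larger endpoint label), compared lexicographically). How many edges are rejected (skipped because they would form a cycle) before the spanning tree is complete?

1

Sort edges by weight, then run Kruskal:
B-D (3): add — endpoints in different components.
C-D (4): add — endpoints in different components.
A-D (7): add — endpoints in different components.
A-E (9): add — endpoints in different components.
D-E (13): skip — D and E already connected.
C-F (16): add — endpoints in different components.
Edges rejected before the tree was complete: 1.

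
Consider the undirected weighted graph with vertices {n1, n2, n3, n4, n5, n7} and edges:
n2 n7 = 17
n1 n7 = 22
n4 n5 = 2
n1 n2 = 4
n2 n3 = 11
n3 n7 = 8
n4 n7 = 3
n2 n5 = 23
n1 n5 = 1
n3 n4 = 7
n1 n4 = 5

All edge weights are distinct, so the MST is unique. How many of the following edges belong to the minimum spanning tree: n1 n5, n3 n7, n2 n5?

Sort edges by weight, then run Kruskal:
n1 n5 (1): add. Components now {n1,n5} {n3} {n2} {n4} {n7}
n4 n5 (2): add. Components now {n1,n4,n5} {n3} {n2} {n7}
n4 n7 (3): add. Components now {n1,n4,n5,n7} {n3} {n2}
n1 n2 (4): add. Components now {n1,n2,n4,n5,n7} {n3}
n1 n4 (5): skip — n1 and n4 already connected.
n3 n4 (7): add. Components now {n1,n2,n3,n4,n5,n7}
MST edge set: {n1 n5, n4 n5, n4 n7, n1 n2, n3 n4}.
Of the listed edges, {n1 n5} are in the MST → 1.

1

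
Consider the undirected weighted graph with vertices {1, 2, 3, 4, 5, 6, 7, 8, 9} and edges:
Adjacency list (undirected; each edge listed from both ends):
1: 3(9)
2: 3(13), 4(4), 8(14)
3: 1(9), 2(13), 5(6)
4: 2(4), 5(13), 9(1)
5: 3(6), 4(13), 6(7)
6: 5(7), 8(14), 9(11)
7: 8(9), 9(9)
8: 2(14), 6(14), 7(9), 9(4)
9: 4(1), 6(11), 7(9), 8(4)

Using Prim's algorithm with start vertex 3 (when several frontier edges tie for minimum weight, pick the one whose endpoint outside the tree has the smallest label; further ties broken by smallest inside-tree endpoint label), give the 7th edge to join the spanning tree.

Prim's algorithm from 3:
Step 1: cheapest edge leaving the tree is 3–5 (6); add 5.
Step 2: cheapest edge leaving the tree is 5–6 (7); add 6.
Step 3: cheapest edge leaving the tree is 1–3 (9); add 1.
Step 4: cheapest edge leaving the tree is 6–9 (11); add 9.
Step 5: cheapest edge leaving the tree is 4–9 (1); add 4.
Step 6: cheapest edge leaving the tree is 2–4 (4); add 2.
Step 7: cheapest edge leaving the tree is 8–9 (4); add 8.
Step 8: cheapest edge leaving the tree is 7–8 (9); add 7.
The 7th edge added is 8–9.

8-9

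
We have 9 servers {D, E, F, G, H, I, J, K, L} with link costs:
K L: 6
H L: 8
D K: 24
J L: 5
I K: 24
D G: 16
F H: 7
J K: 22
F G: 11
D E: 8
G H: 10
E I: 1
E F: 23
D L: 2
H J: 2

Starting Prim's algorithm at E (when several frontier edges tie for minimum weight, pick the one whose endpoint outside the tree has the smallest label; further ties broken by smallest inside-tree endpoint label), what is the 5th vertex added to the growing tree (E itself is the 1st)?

J

Prim, starting at E.
Step 1: cheapest edge leaving the tree is E I (1); add I.
Step 2: cheapest edge leaving the tree is D E (8); add D.
Step 3: cheapest edge leaving the tree is D L (2); add L.
Step 4: cheapest edge leaving the tree is J L (5); add J.
Step 5: cheapest edge leaving the tree is H J (2); add H.
Step 6: cheapest edge leaving the tree is K L (6); add K.
Step 7: cheapest edge leaving the tree is F H (7); add F.
Step 8: cheapest edge leaving the tree is G H (10); add G.
Vertex order: E, I, D, L, J, H, K, F, G. The 5th vertex is J.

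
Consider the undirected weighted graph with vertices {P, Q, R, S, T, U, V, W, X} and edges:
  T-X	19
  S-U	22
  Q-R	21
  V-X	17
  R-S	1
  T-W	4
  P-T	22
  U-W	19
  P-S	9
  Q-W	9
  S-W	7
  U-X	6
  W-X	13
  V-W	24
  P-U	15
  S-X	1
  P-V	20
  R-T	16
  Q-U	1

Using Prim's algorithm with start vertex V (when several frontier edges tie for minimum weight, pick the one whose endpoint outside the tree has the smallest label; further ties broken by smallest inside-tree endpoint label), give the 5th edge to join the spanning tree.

Grow the tree from V using Prim:
Step 1: cheapest edge leaving the tree is V-X (17); add X.
Step 2: cheapest edge leaving the tree is S-X (1); add S.
Step 3: cheapest edge leaving the tree is R-S (1); add R.
Step 4: cheapest edge leaving the tree is U-X (6); add U.
Step 5: cheapest edge leaving the tree is Q-U (1); add Q.
Step 6: cheapest edge leaving the tree is S-W (7); add W.
Step 7: cheapest edge leaving the tree is T-W (4); add T.
Step 8: cheapest edge leaving the tree is P-S (9); add P.
The 5th edge added is Q-U.

Q-U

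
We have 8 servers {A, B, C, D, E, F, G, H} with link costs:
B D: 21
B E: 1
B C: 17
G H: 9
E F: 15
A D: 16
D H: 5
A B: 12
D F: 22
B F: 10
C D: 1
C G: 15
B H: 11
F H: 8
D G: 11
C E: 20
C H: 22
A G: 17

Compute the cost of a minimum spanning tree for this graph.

46

Prim's algorithm from H:
Step 1: cheapest edge leaving the tree is D H (5); add D.
Step 2: cheapest edge leaving the tree is C D (1); add C.
Step 3: cheapest edge leaving the tree is F H (8); add F.
Step 4: cheapest edge leaving the tree is G H (9); add G.
Step 5: cheapest edge leaving the tree is B F (10); add B.
Step 6: cheapest edge leaving the tree is B E (1); add E.
Step 7: cheapest edge leaving the tree is A B (12); add A.
MST edges: D H, C D, F H, G H, B F, B E, A B; total weight 5+1+8+9+10+1+12 = 46.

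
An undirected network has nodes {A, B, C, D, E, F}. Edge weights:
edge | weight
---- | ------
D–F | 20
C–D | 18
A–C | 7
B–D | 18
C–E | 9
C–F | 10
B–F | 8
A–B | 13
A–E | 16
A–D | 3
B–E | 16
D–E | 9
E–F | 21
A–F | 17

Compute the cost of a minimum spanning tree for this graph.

Prim's algorithm from D:
Step 1: cheapest edge leaving the tree is A–D (3); add A.
Step 2: cheapest edge leaving the tree is A–C (7); add C.
Step 3: cheapest edge leaving the tree is C–E (9); add E.
Step 4: cheapest edge leaving the tree is C–F (10); add F.
Step 5: cheapest edge leaving the tree is B–F (8); add B.
MST edges: A–D, A–C, C–E, C–F, B–F; total weight 3+7+9+10+8 = 37.

37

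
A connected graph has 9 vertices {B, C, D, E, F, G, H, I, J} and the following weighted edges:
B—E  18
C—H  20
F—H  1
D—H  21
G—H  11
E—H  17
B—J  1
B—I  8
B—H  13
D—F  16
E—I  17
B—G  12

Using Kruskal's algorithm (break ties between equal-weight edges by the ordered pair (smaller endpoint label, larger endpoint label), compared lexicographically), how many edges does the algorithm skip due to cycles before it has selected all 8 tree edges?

Sort edges by weight, then run Kruskal:
B—J (1): add — endpoints in different components.
F—H (1): add — endpoints in different components.
B—I (8): add — endpoints in different components.
G—H (11): add — endpoints in different components.
B—G (12): add — endpoints in different components.
B—H (13): skip — B and H already connected.
D—F (16): add — endpoints in different components.
E—H (17): add — endpoints in different components.
E—I (17): skip — E and I already connected.
B—E (18): skip — B and E already connected.
C—H (20): add — endpoints in different components.
Edges rejected before the tree was complete: 3.

3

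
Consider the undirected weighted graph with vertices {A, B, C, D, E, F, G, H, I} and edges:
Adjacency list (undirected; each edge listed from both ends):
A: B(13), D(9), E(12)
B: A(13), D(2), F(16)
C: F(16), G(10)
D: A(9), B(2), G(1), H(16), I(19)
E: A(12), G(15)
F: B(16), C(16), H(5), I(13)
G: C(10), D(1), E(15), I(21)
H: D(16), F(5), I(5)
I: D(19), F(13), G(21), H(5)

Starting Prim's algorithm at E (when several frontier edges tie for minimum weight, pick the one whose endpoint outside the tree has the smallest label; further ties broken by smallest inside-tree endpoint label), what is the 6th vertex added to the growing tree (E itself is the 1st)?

C

Prim's algorithm from E:
Step 1: cheapest edge leaving the tree is A—E (12); add A.
Step 2: cheapest edge leaving the tree is A—D (9); add D.
Step 3: cheapest edge leaving the tree is D—G (1); add G.
Step 4: cheapest edge leaving the tree is B—D (2); add B.
Step 5: cheapest edge leaving the tree is C—G (10); add C.
Step 6: cheapest edge leaving the tree is B—F (16); add F.
Step 7: cheapest edge leaving the tree is F—H (5); add H.
Step 8: cheapest edge leaving the tree is H—I (5); add I.
Vertex order: E, A, D, G, B, C, F, H, I. The 6th vertex is C.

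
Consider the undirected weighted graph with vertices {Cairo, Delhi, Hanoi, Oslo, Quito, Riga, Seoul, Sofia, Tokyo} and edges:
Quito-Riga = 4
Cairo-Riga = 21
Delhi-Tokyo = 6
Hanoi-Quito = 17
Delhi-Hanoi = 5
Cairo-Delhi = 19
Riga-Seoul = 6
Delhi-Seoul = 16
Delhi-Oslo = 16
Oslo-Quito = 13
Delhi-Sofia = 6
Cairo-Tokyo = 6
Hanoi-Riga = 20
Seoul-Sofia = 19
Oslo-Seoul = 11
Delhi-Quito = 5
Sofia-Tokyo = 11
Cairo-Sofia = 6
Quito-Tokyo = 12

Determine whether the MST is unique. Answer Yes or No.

No

Sort edges by weight, then run Kruskal:
Quito-Riga (4): add — endpoints in different components.
Delhi-Hanoi (5): add — endpoints in different components.
Delhi-Quito (5): add — endpoints in different components.
Cairo-Sofia (6): add — endpoints in different components.
Cairo-Tokyo (6): add — endpoints in different components.
Delhi-Sofia (6): add — endpoints in different components.
Delhi-Tokyo (6): skip — Tokyo and Delhi already connected.
Riga-Seoul (6): add — endpoints in different components.
Oslo-Seoul (11): add — endpoints in different components.
Non-tree edge Delhi-Tokyo has weight 6, equal to the heaviest edge on its tree cycle — swapping gives another MST of the same weight. Not unique.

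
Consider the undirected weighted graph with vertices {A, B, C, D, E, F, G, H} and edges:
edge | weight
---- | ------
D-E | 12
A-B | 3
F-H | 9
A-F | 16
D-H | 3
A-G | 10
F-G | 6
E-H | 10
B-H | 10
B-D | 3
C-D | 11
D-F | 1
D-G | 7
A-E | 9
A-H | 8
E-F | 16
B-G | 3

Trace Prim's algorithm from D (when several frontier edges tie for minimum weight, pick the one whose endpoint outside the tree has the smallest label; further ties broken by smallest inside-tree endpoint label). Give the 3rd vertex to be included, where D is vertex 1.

Grow the tree from D using Prim:
Step 1: cheapest edge leaving the tree is D-F (1); add F.
Step 2: cheapest edge leaving the tree is B-D (3); add B.
Step 3: cheapest edge leaving the tree is A-B (3); add A.
Step 4: cheapest edge leaving the tree is B-G (3); add G.
Step 5: cheapest edge leaving the tree is D-H (3); add H.
Step 6: cheapest edge leaving the tree is A-E (9); add E.
Step 7: cheapest edge leaving the tree is C-D (11); add C.
Vertex order: D, F, B, A, G, H, E, C. The 3rd vertex is B.

B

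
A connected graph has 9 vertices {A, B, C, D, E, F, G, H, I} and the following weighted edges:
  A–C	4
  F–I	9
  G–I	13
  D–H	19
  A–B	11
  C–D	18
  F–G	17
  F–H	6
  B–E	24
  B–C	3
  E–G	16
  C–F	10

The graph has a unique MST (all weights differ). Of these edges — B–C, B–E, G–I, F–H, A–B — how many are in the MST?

3

Kruskal's algorithm — process edges by increasing weight (ties by edge label):
B–C (3): add — endpoints in different components.
A–C (4): add — endpoints in different components.
F–H (6): add — endpoints in different components.
F–I (9): add — endpoints in different components.
C–F (10): add — endpoints in different components.
A–B (11): skip — A and B already connected.
G–I (13): add — endpoints in different components.
E–G (16): add — endpoints in different components.
F–G (17): skip — F and G already connected.
C–D (18): add — endpoints in different components.
MST edge set: {B–C, A–C, F–H, F–I, C–F, G–I, E–G, C–D}.
Of the listed edges, {B–C, G–I, F–H} are in the MST → 3.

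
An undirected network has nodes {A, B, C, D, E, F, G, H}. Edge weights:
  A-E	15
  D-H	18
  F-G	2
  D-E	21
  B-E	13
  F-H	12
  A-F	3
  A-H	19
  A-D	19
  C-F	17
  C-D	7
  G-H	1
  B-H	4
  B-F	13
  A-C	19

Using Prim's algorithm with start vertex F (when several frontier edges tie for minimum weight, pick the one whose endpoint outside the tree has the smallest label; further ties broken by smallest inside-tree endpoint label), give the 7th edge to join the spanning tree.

Grow the tree from F using Prim:
Step 1: cheapest edge leaving the tree is F-G (2); add G.
Step 2: cheapest edge leaving the tree is G-H (1); add H.
Step 3: cheapest edge leaving the tree is A-F (3); add A.
Step 4: cheapest edge leaving the tree is B-H (4); add B.
Step 5: cheapest edge leaving the tree is B-E (13); add E.
Step 6: cheapest edge leaving the tree is C-F (17); add C.
Step 7: cheapest edge leaving the tree is C-D (7); add D.
The 7th edge added is C-D.

C-D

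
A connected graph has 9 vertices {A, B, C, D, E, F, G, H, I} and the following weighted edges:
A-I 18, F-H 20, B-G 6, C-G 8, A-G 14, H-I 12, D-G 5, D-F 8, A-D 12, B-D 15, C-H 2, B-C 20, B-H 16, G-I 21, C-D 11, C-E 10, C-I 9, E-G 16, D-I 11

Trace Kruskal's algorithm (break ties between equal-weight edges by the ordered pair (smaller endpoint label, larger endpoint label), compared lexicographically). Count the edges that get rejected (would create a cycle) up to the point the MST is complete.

Kruskal's algorithm — process edges by increasing weight (ties by edge label):
C-H (2): add — endpoints in different components.
D-G (5): add — endpoints in different components.
B-G (6): add — endpoints in different components.
C-G (8): add — endpoints in different components.
D-F (8): add — endpoints in different components.
C-I (9): add — endpoints in different components.
C-E (10): add — endpoints in different components.
C-D (11): skip — C and D already connected.
D-I (11): skip — D and I already connected.
A-D (12): add — endpoints in different components.
Edges rejected before the tree was complete: 2.

2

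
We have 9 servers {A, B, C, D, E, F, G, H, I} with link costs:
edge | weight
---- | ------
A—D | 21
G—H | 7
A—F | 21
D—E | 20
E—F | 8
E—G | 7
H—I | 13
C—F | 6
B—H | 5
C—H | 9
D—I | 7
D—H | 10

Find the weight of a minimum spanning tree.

71

Grow the tree from D using Prim:
Step 1: frontier [D—I 7, D—H 10, D—E 20, A—D 21] → take D—I (7); add I.
Step 2: frontier [D—H 10, D—E 20, A—D 21, H—I 13] → take D—H (10); add H.
Step 3: frontier [D—E 20, A—D 21, B—H 5, G—H 7, C—H 9] → take B—H (5); add B.
Step 4: frontier [D—E 20, A—D 21, G—H 7, C—H 9] → take G—H (7); add G.
Step 5: frontier [D—E 20, A—D 21, E—G 7, C—H 9] → take E—G (7); add E.
Step 6: frontier [A—D 21, E—F 8, C—H 9] → take E—F (8); add F.
Step 7: frontier [A—D 21, C—F 6, A—F 21, C—H 9] → take C—F (6); add C.
Step 8: frontier [A—D 21, A—F 21] → take A—D (21); add A.
MST edges: D—I, D—H, B—H, G—H, E—G, E—F, C—F, A—D; total weight 7+10+5+7+7+8+6+21 = 71.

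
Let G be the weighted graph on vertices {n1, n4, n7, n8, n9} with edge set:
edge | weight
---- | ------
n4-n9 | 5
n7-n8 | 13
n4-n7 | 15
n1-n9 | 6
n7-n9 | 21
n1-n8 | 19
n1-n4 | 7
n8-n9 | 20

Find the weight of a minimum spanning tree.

Sort edges by weight, then run Kruskal:
n4-n9 (5): add. Components now {n1} {n4,n9} {n8} {n7}
n1-n9 (6): add. Components now {n1,n4,n9} {n8} {n7}
n1-n4 (7): skip — n1 and n4 already connected.
n7-n8 (13): add. Components now {n1,n4,n9} {n7,n8}
n4-n7 (15): add. Components now {n1,n4,n7,n8,n9}
MST edges: n4-n9, n1-n9, n7-n8, n4-n7; total weight 5+6+13+15 = 39.

39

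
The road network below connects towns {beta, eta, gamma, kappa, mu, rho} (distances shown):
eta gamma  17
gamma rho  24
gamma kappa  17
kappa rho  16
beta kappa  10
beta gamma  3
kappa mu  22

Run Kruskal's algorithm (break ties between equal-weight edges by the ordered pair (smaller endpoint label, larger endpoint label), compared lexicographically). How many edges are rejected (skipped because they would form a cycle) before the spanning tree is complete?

Kruskal: consider edges lightest-first.
beta gamma (3): add — endpoints in different components.
beta kappa (10): add — endpoints in different components.
kappa rho (16): add — endpoints in different components.
eta gamma (17): add — endpoints in different components.
gamma kappa (17): skip — kappa and gamma already connected.
kappa mu (22): add — endpoints in different components.
Edges rejected before the tree was complete: 1.

1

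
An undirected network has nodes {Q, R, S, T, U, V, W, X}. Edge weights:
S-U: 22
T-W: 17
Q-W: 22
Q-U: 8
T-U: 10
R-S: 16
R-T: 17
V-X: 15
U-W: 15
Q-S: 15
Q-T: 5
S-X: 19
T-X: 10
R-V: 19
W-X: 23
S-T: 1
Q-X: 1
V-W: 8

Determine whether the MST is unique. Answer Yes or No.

No

Kruskal's algorithm — process edges by increasing weight (ties by edge label):
Q-X (1): add — endpoints in different components.
S-T (1): add — endpoints in different components.
Q-T (5): add — endpoints in different components.
Q-U (8): add — endpoints in different components.
V-W (8): add — endpoints in different components.
T-U (10): skip — T and U already connected.
T-X (10): skip — X and T already connected.
Q-S (15): skip — S and Q already connected.
U-W (15): add — endpoints in different components.
V-X (15): skip — X and V already connected.
R-S (16): add — endpoints in different components.
Non-tree edge V-X has weight 15, equal to the heaviest edge on its tree cycle — swapping gives another MST of the same weight. Not unique.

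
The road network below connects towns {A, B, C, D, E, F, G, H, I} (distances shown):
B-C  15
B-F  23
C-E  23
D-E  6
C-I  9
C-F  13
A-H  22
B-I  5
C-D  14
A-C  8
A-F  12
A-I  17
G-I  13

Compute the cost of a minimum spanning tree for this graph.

89

Kruskal's algorithm — process edges by increasing weight (ties by edge label):
B-I (5): add — endpoints in different components.
D-E (6): add — endpoints in different components.
A-C (8): add — endpoints in different components.
C-I (9): add — endpoints in different components.
A-F (12): add — endpoints in different components.
C-F (13): skip — C and F already connected.
G-I (13): add — endpoints in different components.
C-D (14): add — endpoints in different components.
B-C (15): skip — B and C already connected.
A-I (17): skip — A and I already connected.
A-H (22): add — endpoints in different components.
MST edges: B-I, D-E, A-C, C-I, A-F, G-I, C-D, A-H; total weight 5+6+8+9+12+13+14+22 = 89.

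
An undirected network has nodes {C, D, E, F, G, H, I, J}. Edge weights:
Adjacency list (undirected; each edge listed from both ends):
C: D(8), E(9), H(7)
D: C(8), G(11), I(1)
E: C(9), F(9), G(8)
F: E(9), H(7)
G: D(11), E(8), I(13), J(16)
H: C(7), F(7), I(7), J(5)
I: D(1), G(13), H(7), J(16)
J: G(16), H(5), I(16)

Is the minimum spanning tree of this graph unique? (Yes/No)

Kruskal: consider edges lightest-first.
D—I (1): add — endpoints in different components.
H—J (5): add — endpoints in different components.
C—H (7): add — endpoints in different components.
F—H (7): add — endpoints in different components.
H—I (7): add — endpoints in different components.
C—D (8): skip — C and D already connected.
E—G (8): add — endpoints in different components.
C—E (9): add — endpoints in different components.
Non-tree edge E—F has weight 9, equal to the heaviest edge on its tree cycle — swapping gives another MST of the same weight. Not unique.

No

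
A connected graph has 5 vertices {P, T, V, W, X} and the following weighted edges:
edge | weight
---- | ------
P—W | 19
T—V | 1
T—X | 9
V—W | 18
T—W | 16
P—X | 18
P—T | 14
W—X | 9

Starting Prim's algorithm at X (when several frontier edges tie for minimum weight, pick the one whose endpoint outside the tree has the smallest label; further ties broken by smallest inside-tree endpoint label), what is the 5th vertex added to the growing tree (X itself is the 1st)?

P

Prim's algorithm from X:
Step 1: cheapest edge leaving the tree is T—X (9); add T.
Step 2: cheapest edge leaving the tree is T—V (1); add V.
Step 3: cheapest edge leaving the tree is W—X (9); add W.
Step 4: cheapest edge leaving the tree is P—T (14); add P.
Vertex order: X, T, V, W, P. The 5th vertex is P.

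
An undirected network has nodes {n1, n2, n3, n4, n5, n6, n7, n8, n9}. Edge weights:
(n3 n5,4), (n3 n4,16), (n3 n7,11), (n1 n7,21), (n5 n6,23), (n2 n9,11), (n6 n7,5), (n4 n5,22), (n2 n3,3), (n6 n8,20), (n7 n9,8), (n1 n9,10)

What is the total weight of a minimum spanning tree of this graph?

77

Prim's algorithm from n7:
Step 1: cheapest edge leaving the tree is n6 n7 (5); add n6.
Step 2: cheapest edge leaving the tree is n7 n9 (8); add n9.
Step 3: cheapest edge leaving the tree is n1 n9 (10); add n1.
Step 4: cheapest edge leaving the tree is n2 n9 (11); add n2.
Step 5: cheapest edge leaving the tree is n2 n3 (3); add n3.
Step 6: cheapest edge leaving the tree is n3 n5 (4); add n5.
Step 7: cheapest edge leaving the tree is n3 n4 (16); add n4.
Step 8: cheapest edge leaving the tree is n6 n8 (20); add n8.
MST edges: n6 n7, n7 n9, n1 n9, n2 n9, n2 n3, n3 n5, n3 n4, n6 n8; total weight 5+8+10+11+3+4+16+20 = 77.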